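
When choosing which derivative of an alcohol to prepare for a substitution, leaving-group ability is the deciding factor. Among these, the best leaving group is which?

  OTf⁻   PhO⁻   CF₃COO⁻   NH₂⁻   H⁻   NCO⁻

OTf⁻

Leaving-group ability tracks the stability of the departed species; conjugate-acid pKₐ is the usual yardstick (lower pKₐ → better LG).
OTf⁻: pKₐ(CF₃SO₃H (triflic acid)) ≈ -14
CF₃COO⁻: pKₐ(CF₃COOH) ≈ 0.2
NCO⁻: pKₐ(HOCN) ≈ 3.5
PhO⁻: pKₐ(C₆H₅OH (phenol)) ≈ 10
H⁻: pKₐ(H₂) ≈ 36
NH₂⁻: pKₐ(NH₃) ≈ 38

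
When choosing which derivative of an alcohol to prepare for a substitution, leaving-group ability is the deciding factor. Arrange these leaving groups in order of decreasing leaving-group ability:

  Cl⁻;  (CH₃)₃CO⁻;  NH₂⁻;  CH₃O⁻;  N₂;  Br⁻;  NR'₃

N₂ > Br⁻ > Cl⁻ > NR'₃ > CH₃O⁻ > (CH₃)₃CO⁻ > NH₂⁻

Rank by basicity of the departing species: weakest base leaves most easily.
N₂: no meaningful conjugate acid; N₂ departs as an exceptionally stable neutral molecule
Br⁻: pKₐ(HBr) ≈ -9
Cl⁻: pKₐ(HCl) ≈ -7 — moderately weak base
NR'₃: pKₐ(R'₃NH⁺) ≈ 10.7 — neutral but still a fairly strong base; Hofmann-elimination LG
CH₃O⁻: pKₐ(CH₃OH) ≈ 15.5
(CH₃)₃CO⁻: pKₐ(t-BuOH) ≈ 18 — bulky, strongly basic alkoxide
NH₂⁻: pKₐ(NH₃) ≈ 38 — extremely strong base; never a leaving group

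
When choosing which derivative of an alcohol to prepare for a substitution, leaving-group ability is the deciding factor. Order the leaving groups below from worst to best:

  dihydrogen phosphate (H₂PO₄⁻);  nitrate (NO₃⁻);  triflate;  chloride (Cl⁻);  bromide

The more stable X⁻ (or X) is on its own — i.e. the weaker a base it is — the better a leaving group it makes.
triflate: pKₐ(CF₃SO₃H (triflic acid)) ≈ -14
bromide: pKₐ(HBr) ≈ -9
chloride (Cl⁻): pKₐ(HCl) ≈ -7
nitrate (NO₃⁻): pKₐ(HNO₃) ≈ -1.3
dihydrogen phosphate (H₂PO₄⁻): pKₐ(H₃PO₄) ≈ 2.1
Listed from poorest to best leaving group as asked.

dihydrogen phosphate (H₂PO₄⁻) < nitrate (NO₃⁻) < chloride (Cl⁻) < bromide < triflate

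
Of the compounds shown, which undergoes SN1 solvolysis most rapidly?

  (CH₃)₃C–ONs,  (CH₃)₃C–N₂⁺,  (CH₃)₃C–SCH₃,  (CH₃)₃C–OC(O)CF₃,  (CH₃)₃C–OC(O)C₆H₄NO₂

Same R in every case — rank the leaving groups.
Leaving-group ability tracks the stability of the departed species; conjugate-acid pKₐ is the usual yardstick (lower pKₐ → better LG).
(CH₃)₃C–N₂⁺ loses N₂: no meaningful conjugate acid; N₂ departs as an exceptionally stable neutral molecule
(CH₃)₃C–ONs loses ONs⁻: pKₐ(p-O₂NC₆H₄SO₃H) ≈ -3.5
(CH₃)₃C–OC(O)CF₃ loses CF₃COO⁻: pKₐ(CF₃COOH) ≈ 0.2
(CH₃)₃C–OC(O)C₆H₄NO₂ loses p-O₂N–C₆H₄–COO⁻: pKₐ(p-nitrobenzoic acid) ≈ 3.4
(CH₃)₃C–SCH₃ loses RS⁻: pKₐ(RSH (a thiol)) ≈ 10.5

(CH₃)₃C–N₂⁺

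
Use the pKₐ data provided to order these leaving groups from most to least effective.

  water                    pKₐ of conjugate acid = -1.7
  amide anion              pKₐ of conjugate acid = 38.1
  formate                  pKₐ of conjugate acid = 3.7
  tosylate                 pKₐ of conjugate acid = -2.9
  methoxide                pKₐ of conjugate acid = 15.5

tosylate > water > formate > methoxide > amide anion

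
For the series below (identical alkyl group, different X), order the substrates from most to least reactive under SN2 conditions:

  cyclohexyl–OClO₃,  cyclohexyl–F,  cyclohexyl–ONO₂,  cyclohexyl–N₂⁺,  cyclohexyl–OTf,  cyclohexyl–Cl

The skeletons are identical, so relative rate is governed entirely by leaving-group ability.
A good leaving group is a weak base: the lower the pKₐ of its conjugate acid, the more readily it departs.
cyclohexyl–N₂⁺ loses N₂: no meaningful conjugate acid; N₂ departs as an exceptionally stable neutral molecule
cyclohexyl–OTf loses OTf⁻: pKₐ(CF₃SO₃H (triflic acid)) ≈ -14
cyclohexyl–OClO₃ loses ClO₄⁻: pKₐ(HClO₄) ≈ -10
cyclohexyl–Cl loses Cl⁻: pKₐ(HCl) ≈ -7
cyclohexyl–ONO₂ loses NO₃⁻: pKₐ(HNO₃) ≈ -1.3
cyclohexyl–F loses F⁻: pKₐ(HF) ≈ 3.2

cyclohexyl–N₂⁺ > cyclohexyl–OTf > cyclohexyl–OClO₃ > cyclohexyl–Cl > cyclohexyl–ONO₂ > cyclohexyl–F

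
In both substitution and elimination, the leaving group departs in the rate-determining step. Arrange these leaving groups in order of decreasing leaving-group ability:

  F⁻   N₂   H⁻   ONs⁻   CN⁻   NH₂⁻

N₂ > ONs⁻ > F⁻ > CN⁻ > H⁻ > NH₂⁻

The more stable X⁻ (or X) is on its own — i.e. the weaker a base it is — the better a leaving group it makes.
N₂: no meaningful conjugate acid; N₂ departs as an exceptionally stable neutral molecule
ONs⁻: pKₐ(p-O₂NC₆H₄SO₃H) ≈ -3.5 — p-nitro group further stabilises the sulfonate
F⁻: pKₐ(HF) ≈ 3.2 — small and strongly basic; the poor halide leaving group
CN⁻: pKₐ(HCN) ≈ 9.2
H⁻: pKₐ(H₂) ≈ 36
NH₂⁻: pKₐ(NH₃) ≈ 38 — extremely strong base; never a leaving group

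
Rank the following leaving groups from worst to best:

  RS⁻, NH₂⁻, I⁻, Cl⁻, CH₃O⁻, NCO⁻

Leaving-group ability tracks the stability of the departed species; conjugate-acid pKₐ is the usual yardstick (lower pKₐ → better LG).
I⁻: pKₐ(HI) ≈ -10
Cl⁻: pKₐ(HCl) ≈ -7
NCO⁻: pKₐ(HOCN) ≈ 3.5
RS⁻: pKₐ(RSH (a thiol)) ≈ 10.5
CH₃O⁻: pKₐ(CH₃OH) ≈ 15.5
NH₂⁻: pKₐ(NH₃) ≈ 38
Reversing gives the worst-to-best order requested.

NH₂⁻ < CH₃O⁻ < RS⁻ < NCO⁻ < Cl⁻ < I⁻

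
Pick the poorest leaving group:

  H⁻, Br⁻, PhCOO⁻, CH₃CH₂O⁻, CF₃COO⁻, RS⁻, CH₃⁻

CH₃⁻

A good leaving group is a weak base: the lower the pKₐ of its conjugate acid, the more readily it departs.
Br⁻: pKₐ(HBr) ≈ -9
CF₃COO⁻: pKₐ(CF₃COOH) ≈ 0.2
PhCOO⁻: pKₐ(C₆H₅COOH) ≈ 4.2
RS⁻: pKₐ(RSH (a thiol)) ≈ 10.5
CH₃CH₂O⁻: pKₐ(CH₃CH₂OH) ≈ 16
H⁻: pKₐ(H₂) ≈ 36
CH₃⁻: pKₐ(CH₄) ≈ 48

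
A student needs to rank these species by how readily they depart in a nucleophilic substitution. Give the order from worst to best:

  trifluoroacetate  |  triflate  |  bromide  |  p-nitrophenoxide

p-nitrophenoxide < trifluoroacetate < bromide < triflate

Leaving-group ability tracks the stability of the departed species; conjugate-acid pKₐ is the usual yardstick (lower pKₐ → better LG).
triflate: pKₐ(CF₃SO₃H (triflic acid)) ≈ -14
bromide: pKₐ(HBr) ≈ -9
trifluoroacetate: pKₐ(CF₃COOH) ≈ 0.2
p-nitrophenoxide: pKₐ(p-nitrophenol) ≈ 7.2
Listed from poorest to best leaving group as asked.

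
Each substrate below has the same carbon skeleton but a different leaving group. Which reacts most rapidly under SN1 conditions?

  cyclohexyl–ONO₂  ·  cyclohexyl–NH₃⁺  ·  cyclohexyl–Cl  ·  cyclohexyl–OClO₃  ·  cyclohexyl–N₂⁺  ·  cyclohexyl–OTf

cyclohexyl–N₂⁺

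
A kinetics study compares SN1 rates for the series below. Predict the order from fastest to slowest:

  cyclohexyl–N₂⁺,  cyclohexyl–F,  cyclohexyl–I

cyclohexyl–N₂⁺ > cyclohexyl–I > cyclohexyl–F

With the same alkyl group throughout, only the leaving group differentiates the rates.
Rank by basicity of the departing species: weakest base leaves most easily.
cyclohexyl–N₂⁺ loses N₂: no meaningful conjugate acid; N₂ departs as an exceptionally stable neutral molecule
cyclohexyl–I loses I⁻: pKₐ(HI) ≈ -10
cyclohexyl–F loses F⁻: pKₐ(HF) ≈ 3.2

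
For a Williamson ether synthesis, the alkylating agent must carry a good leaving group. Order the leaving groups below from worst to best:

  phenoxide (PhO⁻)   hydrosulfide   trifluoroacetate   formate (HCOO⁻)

phenoxide (PhO⁻) < hydrosulfide < formate (HCOO⁻) < trifluoroacetate

A good leaving group is a weak base: the lower the pKₐ of its conjugate acid, the more readily it departs.
trifluoroacetate: pKₐ(CF₃COOH) ≈ 0.2
formate (HCOO⁻): pKₐ(HCOOH) ≈ 3.8 — resonance-stabilised carboxylate
hydrosulfide: pKₐ(H₂S) ≈ 7 — larger and more polarisable than the oxygen analogue
phenoxide (PhO⁻): pKₐ(C₆H₅OH (phenol)) ≈ 10 — resonance into the ring helps, but still a poor LG
Reversing gives the worst-to-best order requested.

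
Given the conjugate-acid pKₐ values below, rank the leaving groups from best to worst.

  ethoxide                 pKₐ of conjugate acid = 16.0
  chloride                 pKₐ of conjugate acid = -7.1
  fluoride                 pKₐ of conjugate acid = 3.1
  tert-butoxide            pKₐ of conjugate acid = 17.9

chloride > fluoride > ethoxide > tert-butoxide

Lower conjugate-acid pKₐ ⇒ weaker base ⇒ better leaving group.
Sorting by the given values: chloride (-7.1), fluoride (3.1), ethoxide (16.0), tert-butoxide (17.9).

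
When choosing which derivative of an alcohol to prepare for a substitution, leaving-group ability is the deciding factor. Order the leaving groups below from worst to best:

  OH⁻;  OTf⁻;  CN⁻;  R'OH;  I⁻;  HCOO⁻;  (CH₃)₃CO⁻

(CH₃)₃CO⁻ < OH⁻ < CN⁻ < HCOO⁻ < R'OH < I⁻ < OTf⁻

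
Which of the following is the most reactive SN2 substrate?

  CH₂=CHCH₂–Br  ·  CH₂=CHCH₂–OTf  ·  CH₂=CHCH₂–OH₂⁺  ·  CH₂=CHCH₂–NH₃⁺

CH₂=CHCH₂–OTf

Identical carbon frameworks mean the comparison reduces to leaving-group quality.
Leaving-group ability tracks the stability of the departed species; conjugate-acid pKₐ is the usual yardstick (lower pKₐ → better LG).
CH₂=CHCH₂–OTf loses OTf⁻: pKₐ(CF₃SO₃H (triflic acid)) ≈ -14
CH₂=CHCH₂–Br loses Br⁻: pKₐ(HBr) ≈ -9
CH₂=CHCH₂–OH₂⁺ loses H₂O: pKₐ(H₃O⁺) ≈ -1.7
CH₂=CHCH₂–NH₃⁺ loses NH₃: pKₐ(NH₄⁺) ≈ 9.2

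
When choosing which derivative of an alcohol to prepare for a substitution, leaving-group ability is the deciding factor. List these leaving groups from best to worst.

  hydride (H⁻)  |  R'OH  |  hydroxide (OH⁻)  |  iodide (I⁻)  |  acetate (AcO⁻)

iodide (I⁻): pKₐ(HI) ≈ -10 — large, highly polarisable; very weak base
R'OH: pKₐ(R'OH₂⁺) ≈ -2.4
acetate (AcO⁻): pKₐ(CH₃COOH) ≈ 4.8
hydroxide (OH⁻): pKₐ(H₂O) ≈ 15.7
hydride (H⁻): pKₐ(H₂) ≈ 36 — extremely strong base; leaves only in special hydride-transfer contexts

iodide (I⁻) > R'OH > acetate (AcO⁻) > hydroxide (OH⁻) > hydride (H⁻)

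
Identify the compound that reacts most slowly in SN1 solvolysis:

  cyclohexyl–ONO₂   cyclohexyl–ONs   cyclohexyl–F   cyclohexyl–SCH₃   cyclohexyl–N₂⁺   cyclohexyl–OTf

Identical carbon frameworks mean the comparison reduces to leaving-group quality.
Rank by basicity of the departing species: weakest base leaves most easily.
cyclohexyl–N₂⁺ loses N₂: no meaningful conjugate acid; N₂ departs as an exceptionally stable neutral molecule
cyclohexyl–OTf loses OTf⁻: pKₐ(CF₃SO₃H (triflic acid)) ≈ -14
cyclohexyl–ONs loses ONs⁻: pKₐ(p-O₂NC₆H₄SO₃H) ≈ -3.5
cyclohexyl–ONO₂ loses NO₃⁻: pKₐ(HNO₃) ≈ -1.3
cyclohexyl–F loses F⁻: pKₐ(HF) ≈ 3.2
cyclohexyl–SCH₃ loses RS⁻: pKₐ(RSH (a thiol)) ≈ 10.5

cyclohexyl–SCH₃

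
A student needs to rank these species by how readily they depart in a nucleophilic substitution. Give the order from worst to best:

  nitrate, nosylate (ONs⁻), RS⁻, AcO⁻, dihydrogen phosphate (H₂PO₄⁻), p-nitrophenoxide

nosylate (ONs⁻): pKₐ(p-O₂NC₆H₄SO₃H) ≈ -3.5 — p-nitro group further stabilises the sulfonate
nitrate: pKₐ(HNO₃) ≈ -1.3
dihydrogen phosphate (H₂PO₄⁻): pKₐ(H₃PO₄) ≈ 2.1 — moderate base; biological leaving group after further activation
AcO⁻: pKₐ(CH₃COOH) ≈ 4.8
p-nitrophenoxide: pKₐ(p-nitrophenol) ≈ 7.2
RS⁻: pKₐ(RSH (a thiol)) ≈ 10.5
The question asks for worst first, so the sequence is read in increasing leaving-group ability.

RS⁻ < p-nitrophenoxide < AcO⁻ < dihydrogen phosphate (H₂PO₄⁻) < nitrate < nosylate (ONs⁻)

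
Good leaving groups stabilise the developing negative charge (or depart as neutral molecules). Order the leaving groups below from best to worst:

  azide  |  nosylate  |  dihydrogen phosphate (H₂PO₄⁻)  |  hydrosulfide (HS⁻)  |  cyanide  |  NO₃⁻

nosylate > NO₃⁻ > dihydrogen phosphate (H₂PO₄⁻) > azide > hydrosulfide (HS⁻) > cyanide

nosylate: pKₐ(p-O₂NC₆H₄SO₃H) ≈ -3.5
NO₃⁻: pKₐ(HNO₃) ≈ -1.3 — resonance-delocalised over three oxygens
dihydrogen phosphate (H₂PO₄⁻): pKₐ(H₃PO₄) ≈ 2.1
azide: pKₐ(HN₃) ≈ 4.7 — linear, resonance-stabilised
hydrosulfide (HS⁻): pKₐ(H₂S) ≈ 7
cyanide: pKₐ(HCN) ≈ 9.2 — sp carbon stabilises the charge somewhat, but still a poor LG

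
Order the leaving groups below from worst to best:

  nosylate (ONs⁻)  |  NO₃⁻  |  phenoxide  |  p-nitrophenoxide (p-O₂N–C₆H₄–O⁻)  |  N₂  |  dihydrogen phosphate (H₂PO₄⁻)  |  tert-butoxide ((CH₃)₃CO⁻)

tert-butoxide ((CH₃)₃CO⁻) < phenoxide < p-nitrophenoxide (p-O₂N–C₆H₄–O⁻) < dihydrogen phosphate (H₂PO₄⁻) < NO₃⁻ < nosylate (ONs⁻) < N₂

N₂: no meaningful conjugate acid; N₂ departs as an exceptionally stable neutral molecule
nosylate (ONs⁻): pKₐ(p-O₂NC₆H₄SO₃H) ≈ -3.5
NO₃⁻: pKₐ(HNO₃) ≈ -1.3 — resonance-delocalised over three oxygens
dihydrogen phosphate (H₂PO₄⁻): pKₐ(H₃PO₄) ≈ 2.1 — moderate base; biological leaving group after further activation
p-nitrophenoxide (p-O₂N–C₆H₄–O⁻): pKₐ(p-nitrophenol) ≈ 7.2 — nitro group delocalises the charge; the classic chromogenic LG
phenoxide: pKₐ(C₆H₅OH (phenol)) ≈ 10 — resonance into the ring helps, but still a poor LG
tert-butoxide ((CH₃)₃CO⁻): pKₐ(t-BuOH) ≈ 18 — bulky, strongly basic alkoxide
Listed from poorest to best leaving group as asked.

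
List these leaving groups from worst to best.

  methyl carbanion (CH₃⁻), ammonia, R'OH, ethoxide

methyl carbanion (CH₃⁻) < ethoxide < ammonia < R'OH

Leaving-group ability tracks the stability of the departed species; conjugate-acid pKₐ is the usual yardstick (lower pKₐ → better LG).
R'OH: pKₐ(R'OH₂⁺) ≈ -2.4 — neutral; leaves from a protonated ether (an oxonium ion, R–O(H)R'⁺)
ammonia: pKₐ(NH₄⁺) ≈ 9.2 — neutral but moderately basic; leaves from R–NH₃⁺
ethoxide: pKₐ(CH₃CH₂OH) ≈ 16 — strong base; alkoxides do not leave unassisted
methyl carbanion (CH₃⁻): pKₐ(CH₄) ≈ 48 — unstabilised carbanion; the worst conceivable leaving group
Reversing gives the worst-to-best order requested.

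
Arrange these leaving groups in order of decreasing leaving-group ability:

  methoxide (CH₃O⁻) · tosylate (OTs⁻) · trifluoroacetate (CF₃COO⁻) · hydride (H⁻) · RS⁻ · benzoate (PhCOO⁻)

tosylate (OTs⁻) > trifluoroacetate (CF₃COO⁻) > benzoate (PhCOO⁻) > RS⁻ > methoxide (CH₃O⁻) > hydride (H⁻)

The more stable X⁻ (or X) is on its own — i.e. the weaker a base it is — the better a leaving group it makes.
tosylate (OTs⁻): pKₐ(p-CH₃C₆H₄SO₃H (TsOH)) ≈ -2.8 — resonance-delocalised arenesulfonate
trifluoroacetate (CF₃COO⁻): pKₐ(CF₃COOH) ≈ 0.2 — strongly electron-withdrawing CF₃ stabilises the carboxylate
benzoate (PhCOO⁻): pKₐ(C₆H₅COOH) ≈ 4.2 — aryl carboxylate
RS⁻: pKₐ(RSH (a thiol)) ≈ 10.5 — moderately basic; rarely leaves without activation
methoxide (CH₃O⁻): pKₐ(CH₃OH) ≈ 15.5
hydride (H⁻): pKₐ(H₂) ≈ 36 — extremely strong base; leaves only in special hydride-transfer contexts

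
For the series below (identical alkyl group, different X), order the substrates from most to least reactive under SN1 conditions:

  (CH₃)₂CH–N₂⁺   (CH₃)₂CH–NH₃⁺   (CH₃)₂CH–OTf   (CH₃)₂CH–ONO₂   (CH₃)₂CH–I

(CH₃)₂CH–N₂⁺ > (CH₃)₂CH–OTf > (CH₃)₂CH–I > (CH₃)₂CH–ONO₂ > (CH₃)₂CH–NH₃⁺

Identical carbon frameworks mean the comparison reduces to leaving-group quality.
Rank by basicity of the departing species: weakest base leaves most easily.
(CH₃)₂CH–N₂⁺ loses N₂: no meaningful conjugate acid; N₂ departs as an exceptionally stable neutral molecule
(CH₃)₂CH–OTf loses OTf⁻: pKₐ(CF₃SO₃H (triflic acid)) ≈ -14
(CH₃)₂CH–I loses I⁻: pKₐ(HI) ≈ -10
(CH₃)₂CH–ONO₂ loses NO₃⁻: pKₐ(HNO₃) ≈ -1.3
(CH₃)₂CH–NH₃⁺ loses NH₃: pKₐ(NH₄⁺) ≈ 9.2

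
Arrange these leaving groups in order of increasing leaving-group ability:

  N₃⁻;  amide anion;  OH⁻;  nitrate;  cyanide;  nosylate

amide anion < OH⁻ < cyanide < N₃⁻ < nitrate < nosylate

A good leaving group is a weak base: the lower the pKₐ of its conjugate acid, the more readily it departs.
nosylate: pKₐ(p-O₂NC₆H₄SO₃H) ≈ -3.5
nitrate: pKₐ(HNO₃) ≈ -1.3
N₃⁻: pKₐ(HN₃) ≈ 4.7
cyanide: pKₐ(HCN) ≈ 9.2
OH⁻: pKₐ(H₂O) ≈ 15.7
amide anion: pKₐ(NH₃) ≈ 38
The question asks for worst first, so the sequence is read in increasing leaving-group ability.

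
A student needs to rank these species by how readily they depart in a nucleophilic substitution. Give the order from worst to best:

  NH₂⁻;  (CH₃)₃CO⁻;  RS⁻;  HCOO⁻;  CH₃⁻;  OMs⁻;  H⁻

OMs⁻: pKₐ(CH₃SO₃H (MsOH)) ≈ -1.9
HCOO⁻: pKₐ(HCOOH) ≈ 3.8
RS⁻: pKₐ(RSH (a thiol)) ≈ 10.5
(CH₃)₃CO⁻: pKₐ(t-BuOH) ≈ 18
H⁻: pKₐ(H₂) ≈ 36
NH₂⁻: pKₐ(NH₃) ≈ 38
CH₃⁻: pKₐ(CH₄) ≈ 48
Reversing gives the worst-to-best order requested.

CH₃⁻ < NH₂⁻ < H⁻ < (CH₃)₃CO⁻ < RS⁻ < HCOO⁻ < OMs⁻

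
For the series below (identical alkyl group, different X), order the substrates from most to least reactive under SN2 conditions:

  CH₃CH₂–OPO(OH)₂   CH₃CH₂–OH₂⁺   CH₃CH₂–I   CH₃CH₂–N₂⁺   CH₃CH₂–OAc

CH₃CH₂–N₂⁺ > CH₃CH₂–I > CH₃CH₂–OH₂⁺ > CH₃CH₂–OPO(OH)₂ > CH₃CH₂–OAc

With the same alkyl group throughout, only the leaving group differentiates the rates.
Leaving-group ability tracks the stability of the departed species; conjugate-acid pKₐ is the usual yardstick (lower pKₐ → better LG).
CH₃CH₂–N₂⁺ loses N₂: no meaningful conjugate acid; N₂ departs as an exceptionally stable neutral molecule
CH₃CH₂–I loses I⁻: pKₐ(HI) ≈ -10
CH₃CH₂–OH₂⁺ loses H₂O: pKₐ(H₃O⁺) ≈ -1.7
CH₃CH₂–OPO(OH)₂ loses H₂PO₄⁻: pKₐ(H₃PO₄) ≈ 2.1
CH₃CH₂–OAc loses AcO⁻: pKₐ(CH₃COOH) ≈ 4.8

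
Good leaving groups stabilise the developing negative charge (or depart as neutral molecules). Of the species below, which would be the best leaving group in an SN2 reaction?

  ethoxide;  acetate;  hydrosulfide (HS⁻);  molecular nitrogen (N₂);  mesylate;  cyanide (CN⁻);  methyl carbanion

molecular nitrogen (N₂)

Rank by basicity of the departing species: weakest base leaves most easily.
molecular nitrogen (N₂): no meaningful conjugate acid; N₂ departs as an exceptionally stable neutral molecule
mesylate: pKₐ(CH₃SO₃H (MsOH)) ≈ -1.9
acetate: pKₐ(CH₃COOH) ≈ 4.8
hydrosulfide (HS⁻): pKₐ(H₂S) ≈ 7
cyanide (CN⁻): pKₐ(HCN) ≈ 9.2
ethoxide: pKₐ(CH₃CH₂OH) ≈ 16
methyl carbanion: pKₐ(CH₄) ≈ 48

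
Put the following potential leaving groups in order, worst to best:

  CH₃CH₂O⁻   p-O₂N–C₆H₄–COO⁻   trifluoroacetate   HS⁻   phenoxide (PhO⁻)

CH₃CH₂O⁻ < phenoxide (PhO⁻) < HS⁻ < p-O₂N–C₆H₄–COO⁻ < trifluoroacetate

Leaving-group ability tracks the stability of the departed species; conjugate-acid pKₐ is the usual yardstick (lower pKₐ → better LG).
trifluoroacetate: pKₐ(CF₃COOH) ≈ 0.2
p-O₂N–C₆H₄–COO⁻: pKₐ(p-nitrobenzoic acid) ≈ 3.4
HS⁻: pKₐ(H₂S) ≈ 7 — larger and more polarisable than the oxygen analogue
phenoxide (PhO⁻): pKₐ(C₆H₅OH (phenol)) ≈ 10
CH₃CH₂O⁻: pKₐ(CH₃CH₂OH) ≈ 16
Reversing gives the worst-to-best order requested.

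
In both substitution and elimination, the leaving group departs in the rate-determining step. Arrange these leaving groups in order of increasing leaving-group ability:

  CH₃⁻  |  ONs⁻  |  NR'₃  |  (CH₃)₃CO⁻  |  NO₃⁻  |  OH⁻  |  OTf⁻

CH₃⁻ < (CH₃)₃CO⁻ < OH⁻ < NR'₃ < NO₃⁻ < ONs⁻ < OTf⁻

Rank by basicity of the departing species: weakest base leaves most easily.
OTf⁻: pKₐ(CF₃SO₃H (triflic acid)) ≈ -14
ONs⁻: pKₐ(p-O₂NC₆H₄SO₃H) ≈ -3.5
NO₃⁻: pKₐ(HNO₃) ≈ -1.3
NR'₃: pKₐ(R'₃NH⁺) ≈ 10.7
OH⁻: pKₐ(H₂O) ≈ 15.7
(CH₃)₃CO⁻: pKₐ(t-BuOH) ≈ 18
CH₃⁻: pKₐ(CH₄) ≈ 48
Reversing gives the worst-to-best order requested.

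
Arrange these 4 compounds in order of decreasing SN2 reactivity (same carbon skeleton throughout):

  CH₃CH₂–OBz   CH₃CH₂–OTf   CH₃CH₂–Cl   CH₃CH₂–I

Identical carbon frameworks mean the comparison reduces to leaving-group quality.
The more stable X⁻ (or X) is on its own — i.e. the weaker a base it is — the better a leaving group it makes.
CH₃CH₂–OTf loses OTf⁻: pKₐ(CF₃SO₃H (triflic acid)) ≈ -14
CH₃CH₂–I loses I⁻: pKₐ(HI) ≈ -10
CH₃CH₂–Cl loses Cl⁻: pKₐ(HCl) ≈ -7
CH₃CH₂–OBz loses PhCOO⁻: pKₐ(C₆H₅COOH) ≈ 4.2

CH₃CH₂–OTf > CH₃CH₂–I > CH₃CH₂–Cl > CH₃CH₂–OBz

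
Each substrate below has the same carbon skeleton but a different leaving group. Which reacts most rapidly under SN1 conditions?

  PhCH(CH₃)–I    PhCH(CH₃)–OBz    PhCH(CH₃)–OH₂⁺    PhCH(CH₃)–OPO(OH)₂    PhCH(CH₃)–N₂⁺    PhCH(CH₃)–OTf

With the same alkyl group throughout, only the leaving group differentiates the rates.
The more stable X⁻ (or X) is on its own — i.e. the weaker a base it is — the better a leaving group it makes.
PhCH(CH₃)–N₂⁺ loses N₂: no meaningful conjugate acid; N₂ departs as an exceptionally stable neutral molecule
PhCH(CH₃)–OTf loses OTf⁻: pKₐ(CF₃SO₃H (triflic acid)) ≈ -14
PhCH(CH₃)–I loses I⁻: pKₐ(HI) ≈ -10
PhCH(CH₃)–OH₂⁺ loses H₂O: pKₐ(H₃O⁺) ≈ -1.7
PhCH(CH₃)–OPO(OH)₂ loses H₂PO₄⁻: pKₐ(H₃PO₄) ≈ 2.1
PhCH(CH₃)–OBz loses PhCOO⁻: pKₐ(C₆H₅COOH) ≈ 4.2

PhCH(CH₃)–N₂⁺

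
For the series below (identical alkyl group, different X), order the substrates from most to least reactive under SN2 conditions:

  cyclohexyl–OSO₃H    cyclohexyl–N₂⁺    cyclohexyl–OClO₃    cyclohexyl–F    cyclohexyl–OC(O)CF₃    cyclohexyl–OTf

cyclohexyl–N₂⁺ > cyclohexyl–OTf > cyclohexyl–OClO₃ > cyclohexyl–OSO₃H > cyclohexyl–OC(O)CF₃ > cyclohexyl–F

The skeletons are identical, so relative rate is governed entirely by leaving-group ability.
Leaving-group ability tracks the stability of the departed species; conjugate-acid pKₐ is the usual yardstick (lower pKₐ → better LG).
cyclohexyl–N₂⁺ loses N₂: no meaningful conjugate acid; N₂ departs as an exceptionally stable neutral molecule
cyclohexyl–OTf loses OTf⁻: pKₐ(CF₃SO₃H (triflic acid)) ≈ -14
cyclohexyl–OClO₃ loses ClO₄⁻: pKₐ(HClO₄) ≈ -10
cyclohexyl–OSO₃H loses HSO₄⁻: pKₐ(H₂SO₄) ≈ -3
cyclohexyl–OC(O)CF₃ loses CF₃COO⁻: pKₐ(CF₃COOH) ≈ 0.2
cyclohexyl–F loses F⁻: pKₐ(HF) ≈ 3.2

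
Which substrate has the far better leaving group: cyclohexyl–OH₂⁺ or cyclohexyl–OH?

From cyclohexyl–OH the departing group would be OH⁻ (pKₐ(H₂O) ≈ 15.7). Strong base; essentially never leaves without prior activation.
From cyclohexyl–OH₂⁺ the leaving group is H₂O (pKₐ(H₃O⁺) ≈ -1.7). Neutral; leaves from a protonated alcohol (R–OH₂⁺).
(In practice cyclohexyl–OH₂⁺ is made from cyclohexyl–OH by protonation with strong acid, converting the leaving group from hydroxide to neutral water.)

cyclohexyl–OH₂⁺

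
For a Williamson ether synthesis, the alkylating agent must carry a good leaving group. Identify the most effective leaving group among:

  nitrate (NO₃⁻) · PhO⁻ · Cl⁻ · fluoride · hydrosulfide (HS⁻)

Cl⁻: pKₐ(HCl) ≈ -7
nitrate (NO₃⁻): pKₐ(HNO₃) ≈ -1.3
fluoride: pKₐ(HF) ≈ 3.2
hydrosulfide (HS⁻): pKₐ(H₂S) ≈ 7
PhO⁻: pKₐ(C₆H₅OH (phenol)) ≈ 10

Cl⁻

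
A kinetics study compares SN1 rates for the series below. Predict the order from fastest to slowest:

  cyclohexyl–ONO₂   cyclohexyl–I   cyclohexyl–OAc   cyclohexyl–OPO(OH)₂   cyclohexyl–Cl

cyclohexyl–I > cyclohexyl–Cl > cyclohexyl–ONO₂ > cyclohexyl–OPO(OH)₂ > cyclohexyl–OAc

Same R in every case — rank the leaving groups.
The more stable X⁻ (or X) is on its own — i.e. the weaker a base it is — the better a leaving group it makes.
cyclohexyl–I loses I⁻: pKₐ(HI) ≈ -10
cyclohexyl–Cl loses Cl⁻: pKₐ(HCl) ≈ -7
cyclohexyl–ONO₂ loses NO₃⁻: pKₐ(HNO₃) ≈ -1.3
cyclohexyl–OPO(OH)₂ loses H₂PO₄⁻: pKₐ(H₃PO₄) ≈ 2.1
cyclohexyl–OAc loses AcO⁻: pKₐ(CH₃COOH) ≈ 4.8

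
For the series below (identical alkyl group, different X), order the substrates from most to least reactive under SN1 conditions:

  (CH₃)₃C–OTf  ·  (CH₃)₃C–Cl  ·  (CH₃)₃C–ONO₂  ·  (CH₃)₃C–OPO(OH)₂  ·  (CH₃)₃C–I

(CH₃)₃C–OTf > (CH₃)₃C–I > (CH₃)₃C–Cl > (CH₃)₃C–ONO₂ > (CH₃)₃C–OPO(OH)₂

With the same alkyl group throughout, only the leaving group differentiates the rates.
The more stable X⁻ (or X) is on its own — i.e. the weaker a base it is — the better a leaving group it makes.
(CH₃)₃C–OTf loses OTf⁻: pKₐ(CF₃SO₃H (triflic acid)) ≈ -14
(CH₃)₃C–I loses I⁻: pKₐ(HI) ≈ -10
(CH₃)₃C–Cl loses Cl⁻: pKₐ(HCl) ≈ -7
(CH₃)₃C–ONO₂ loses NO₃⁻: pKₐ(HNO₃) ≈ -1.3
(CH₃)₃C–OPO(OH)₂ loses H₂PO₄⁻: pKₐ(H₃PO₄) ≈ 2.1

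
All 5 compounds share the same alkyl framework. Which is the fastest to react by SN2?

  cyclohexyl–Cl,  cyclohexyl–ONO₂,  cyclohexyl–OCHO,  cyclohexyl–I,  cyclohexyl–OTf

Identical carbon frameworks mean the comparison reduces to leaving-group quality.
Rank by basicity of the departing species: weakest base leaves most easily.
cyclohexyl–OTf loses OTf⁻: pKₐ(CF₃SO₃H (triflic acid)) ≈ -14
cyclohexyl–I loses I⁻: pKₐ(HI) ≈ -10
cyclohexyl–Cl loses Cl⁻: pKₐ(HCl) ≈ -7
cyclohexyl–ONO₂ loses NO₃⁻: pKₐ(HNO₃) ≈ -1.3
cyclohexyl–OCHO loses HCOO⁻: pKₐ(HCOOH) ≈ 3.8

cyclohexyl–OTf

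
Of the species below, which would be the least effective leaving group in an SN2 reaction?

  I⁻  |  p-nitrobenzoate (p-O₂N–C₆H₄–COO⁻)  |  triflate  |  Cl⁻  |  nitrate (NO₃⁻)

Leaving-group ability tracks the stability of the departed species; conjugate-acid pKₐ is the usual yardstick (lower pKₐ → better LG).
triflate: pKₐ(CF₃SO₃H (triflic acid)) ≈ -14
I⁻: pKₐ(HI) ≈ -10
Cl⁻: pKₐ(HCl) ≈ -7
nitrate (NO₃⁻): pKₐ(HNO₃) ≈ -1.3
p-nitrobenzoate (p-O₂N–C₆H₄–COO⁻): pKₐ(p-nitrobenzoic acid) ≈ 3.4

p-nitrobenzoate (p-O₂N–C₆H₄–COO⁻)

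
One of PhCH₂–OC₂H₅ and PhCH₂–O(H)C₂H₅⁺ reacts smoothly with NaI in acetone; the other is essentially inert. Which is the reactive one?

PhCH₂–O(H)C₂H₅⁺

From PhCH₂–OC₂H₅ the departing group would be CH₃CH₂O⁻ (pKₐ(CH₃CH₂OH) ≈ 16). Strong base; alkoxides do not leave unassisted.
From PhCH₂–O(H)C₂H₅⁺ the leaving group is R'OH (pKₐ(R'OH₂⁺) ≈ -2.4). Neutral; leaves from a protonated ether (an oxonium ion, R–O(H)R'⁺).
(In practice PhCH₂–O(H)C₂H₅⁺ is made from PhCH₂–OC₂H₅ by protonation with concentrated HBr, allowing neutral ethanol, rather than ethoxide, to depart.)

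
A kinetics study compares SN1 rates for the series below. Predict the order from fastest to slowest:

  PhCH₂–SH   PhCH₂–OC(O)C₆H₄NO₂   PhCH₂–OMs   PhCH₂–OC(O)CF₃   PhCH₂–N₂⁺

Identical carbon frameworks mean the comparison reduces to leaving-group quality.
Rank by basicity of the departing species: weakest base leaves most easily.
PhCH₂–N₂⁺ loses N₂: no meaningful conjugate acid; N₂ departs as an exceptionally stable neutral molecule
PhCH₂–OMs loses OMs⁻: pKₐ(CH₃SO₃H (MsOH)) ≈ -1.9
PhCH₂–OC(O)CF₃ loses CF₃COO⁻: pKₐ(CF₃COOH) ≈ 0.2
PhCH₂–OC(O)C₆H₄NO₂ loses p-O₂N–C₆H₄–COO⁻: pKₐ(p-nitrobenzoic acid) ≈ 3.4
PhCH₂–SH loses HS⁻: pKₐ(H₂S) ≈ 7

PhCH₂–N₂⁺ > PhCH₂–OMs > PhCH₂–OC(O)CF₃ > PhCH₂–OC(O)C₆H₄NO₂ > PhCH₂–SH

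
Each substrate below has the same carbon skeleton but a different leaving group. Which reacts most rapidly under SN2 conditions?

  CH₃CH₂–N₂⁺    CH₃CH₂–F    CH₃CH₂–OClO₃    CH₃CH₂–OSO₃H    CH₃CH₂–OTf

With the same alkyl group throughout, only the leaving group differentiates the rates.
A good leaving group is a weak base: the lower the pKₐ of its conjugate acid, the more readily it departs.
CH₃CH₂–N₂⁺ loses N₂: no meaningful conjugate acid; N₂ departs as an exceptionally stable neutral molecule
CH₃CH₂–OTf loses OTf⁻: pKₐ(CF₃SO₃H (triflic acid)) ≈ -14
CH₃CH₂–OClO₃ loses ClO₄⁻: pKₐ(HClO₄) ≈ -10
CH₃CH₂–OSO₃H loses HSO₄⁻: pKₐ(H₂SO₄) ≈ -3
CH₃CH₂–F loses F⁻: pKₐ(HF) ≈ 3.2

CH₃CH₂–N₂⁺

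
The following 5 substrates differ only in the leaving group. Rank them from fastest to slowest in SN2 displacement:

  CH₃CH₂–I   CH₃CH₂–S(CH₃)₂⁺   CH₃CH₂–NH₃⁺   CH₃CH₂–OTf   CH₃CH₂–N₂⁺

The skeletons are identical, so relative rate is governed entirely by leaving-group ability.
Leaving-group ability tracks the stability of the departed species; conjugate-acid pKₐ is the usual yardstick (lower pKₐ → better LG).
CH₃CH₂–N₂⁺ loses N₂: no meaningful conjugate acid; N₂ departs as an exceptionally stable neutral molecule
CH₃CH₂–OTf loses OTf⁻: pKₐ(CF₃SO₃H (triflic acid)) ≈ -14
CH₃CH₂–I loses I⁻: pKₐ(HI) ≈ -10
CH₃CH₂–S(CH₃)₂⁺ loses SR'₂: pKₐ(R'₂SH⁺) ≈ -7
CH₃CH₂–NH₃⁺ loses NH₃: pKₐ(NH₄⁺) ≈ 9.2

CH₃CH₂–N₂⁺ > CH₃CH₂–OTf > CH₃CH₂–I > CH₃CH₂–S(CH₃)₂⁺ > CH₃CH₂–NH₃⁺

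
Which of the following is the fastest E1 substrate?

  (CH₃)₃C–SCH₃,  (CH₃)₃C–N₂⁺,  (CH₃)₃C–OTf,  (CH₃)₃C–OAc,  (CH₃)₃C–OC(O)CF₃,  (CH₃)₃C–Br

(CH₃)₃C–N₂⁺

With the same alkyl group throughout, only the leaving group differentiates the rates.
A good leaving group is a weak base: the lower the pKₐ of its conjugate acid, the more readily it departs.
(CH₃)₃C–N₂⁺ loses N₂: no meaningful conjugate acid; N₂ departs as an exceptionally stable neutral molecule
(CH₃)₃C–OTf loses OTf⁻: pKₐ(CF₃SO₃H (triflic acid)) ≈ -14
(CH₃)₃C–Br loses Br⁻: pKₐ(HBr) ≈ -9
(CH₃)₃C–OC(O)CF₃ loses CF₃COO⁻: pKₐ(CF₃COOH) ≈ 0.2
(CH₃)₃C–OAc loses AcO⁻: pKₐ(CH₃COOH) ≈ 4.8
(CH₃)₃C–SCH₃ loses RS⁻: pKₐ(RSH (a thiol)) ≈ 10.5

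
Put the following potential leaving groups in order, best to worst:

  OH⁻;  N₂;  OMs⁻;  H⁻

N₂ > OMs⁻ > OH⁻ > H⁻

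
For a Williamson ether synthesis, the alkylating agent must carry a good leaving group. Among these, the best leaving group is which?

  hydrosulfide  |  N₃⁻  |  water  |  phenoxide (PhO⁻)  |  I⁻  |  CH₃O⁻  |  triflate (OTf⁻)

triflate (OTf⁻)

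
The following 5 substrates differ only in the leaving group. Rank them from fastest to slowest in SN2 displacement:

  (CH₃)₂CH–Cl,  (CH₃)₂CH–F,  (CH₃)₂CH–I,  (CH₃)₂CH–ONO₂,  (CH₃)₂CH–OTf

(CH₃)₂CH–OTf > (CH₃)₂CH–I > (CH₃)₂CH–Cl > (CH₃)₂CH–ONO₂ > (CH₃)₂CH–F

Identical carbon frameworks mean the comparison reduces to leaving-group quality.
Leaving-group ability tracks the stability of the departed species; conjugate-acid pKₐ is the usual yardstick (lower pKₐ → better LG).
(CH₃)₂CH–OTf loses OTf⁻: pKₐ(CF₃SO₃H (triflic acid)) ≈ -14
(CH₃)₂CH–I loses I⁻: pKₐ(HI) ≈ -10
(CH₃)₂CH–Cl loses Cl⁻: pKₐ(HCl) ≈ -7
(CH₃)₂CH–ONO₂ loses NO₃⁻: pKₐ(HNO₃) ≈ -1.3
(CH₃)₂CH–F loses F⁻: pKₐ(HF) ≈ 3.2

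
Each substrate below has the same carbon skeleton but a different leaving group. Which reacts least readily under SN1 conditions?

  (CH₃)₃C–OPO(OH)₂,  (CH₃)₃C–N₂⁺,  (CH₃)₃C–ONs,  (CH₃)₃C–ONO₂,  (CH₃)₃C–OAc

(CH₃)₃C–OAc

With the same alkyl group throughout, only the leaving group differentiates the rates.
A good leaving group is a weak base: the lower the pKₐ of its conjugate acid, the more readily it departs.
(CH₃)₃C–N₂⁺ loses N₂: no meaningful conjugate acid; N₂ departs as an exceptionally stable neutral molecule
(CH₃)₃C–ONs loses ONs⁻: pKₐ(p-O₂NC₆H₄SO₃H) ≈ -3.5
(CH₃)₃C–ONO₂ loses NO₃⁻: pKₐ(HNO₃) ≈ -1.3
(CH₃)₃C–OPO(OH)₂ loses H₂PO₄⁻: pKₐ(H₃PO₄) ≈ 2.1
(CH₃)₃C–OAc loses AcO⁻: pKₐ(CH₃COOH) ≈ 4.8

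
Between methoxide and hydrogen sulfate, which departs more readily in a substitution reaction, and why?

hydrogen sulfate

hydrogen sulfate is the better leaving group.
pKₐ(H₂SO₄) ≈ -3 versus pKₐ(CH₃OH) ≈ 15.5: hydrogen sulfate is the much weaker base.
Conjugate base of a strong mineral acid.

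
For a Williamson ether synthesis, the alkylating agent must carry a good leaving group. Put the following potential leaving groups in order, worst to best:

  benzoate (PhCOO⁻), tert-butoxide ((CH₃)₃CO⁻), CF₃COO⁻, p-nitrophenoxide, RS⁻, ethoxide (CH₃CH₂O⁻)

The more stable X⁻ (or X) is on its own — i.e. the weaker a base it is — the better a leaving group it makes.
CF₃COO⁻: pKₐ(CF₃COOH) ≈ 0.2 — strongly electron-withdrawing CF₃ stabilises the carboxylate
benzoate (PhCOO⁻): pKₐ(C₆H₅COOH) ≈ 4.2 — aryl carboxylate
p-nitrophenoxide: pKₐ(p-nitrophenol) ≈ 7.2
RS⁻: pKₐ(RSH (a thiol)) ≈ 10.5 — moderately basic; rarely leaves without activation
ethoxide (CH₃CH₂O⁻): pKₐ(CH₃CH₂OH) ≈ 16
tert-butoxide ((CH₃)₃CO⁻): pKₐ(t-BuOH) ≈ 18
The question asks for worst first, so the sequence is read in increasing leaving-group ability.

tert-butoxide ((CH₃)₃CO⁻) < ethoxide (CH₃CH₂O⁻) < RS⁻ < p-nitrophenoxide < benzoate (PhCOO⁻) < CF₃COO⁻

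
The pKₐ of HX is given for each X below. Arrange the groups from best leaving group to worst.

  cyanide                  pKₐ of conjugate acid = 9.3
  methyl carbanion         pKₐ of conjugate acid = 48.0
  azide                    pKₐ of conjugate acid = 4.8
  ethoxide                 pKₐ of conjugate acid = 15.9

azide > cyanide > ethoxide > methyl carbanion

Lower conjugate-acid pKₐ ⇒ weaker base ⇒ better leaving group.
Sorting by the given values: azide (4.8), cyanide (9.3), ethoxide (15.9), methyl carbanion (48.0).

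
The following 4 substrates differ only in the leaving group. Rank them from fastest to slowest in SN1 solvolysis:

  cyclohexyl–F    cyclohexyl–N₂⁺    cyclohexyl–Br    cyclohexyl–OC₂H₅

Same R in every case — rank the leaving groups.
A good leaving group is a weak base: the lower the pKₐ of its conjugate acid, the more readily it departs.
cyclohexyl–N₂⁺ loses N₂: no meaningful conjugate acid; N₂ departs as an exceptionally stable neutral molecule
cyclohexyl–Br loses Br⁻: pKₐ(HBr) ≈ -9
cyclohexyl–F loses F⁻: pKₐ(HF) ≈ 3.2
cyclohexyl–OC₂H₅ loses CH₃CH₂O⁻: pKₐ(CH₃CH₂OH) ≈ 16

cyclohexyl–N₂⁺ > cyclohexyl–Br > cyclohexyl–F > cyclohexyl–OC₂H₅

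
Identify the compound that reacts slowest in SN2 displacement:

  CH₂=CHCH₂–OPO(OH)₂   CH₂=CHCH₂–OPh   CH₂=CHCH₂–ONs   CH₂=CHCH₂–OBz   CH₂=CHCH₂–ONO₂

CH₂=CHCH₂–OPh

Same R in every case — rank the leaving groups.
A good leaving group is a weak base: the lower the pKₐ of its conjugate acid, the more readily it departs.
CH₂=CHCH₂–ONs loses ONs⁻: pKₐ(p-O₂NC₆H₄SO₃H) ≈ -3.5
CH₂=CHCH₂–ONO₂ loses NO₃⁻: pKₐ(HNO₃) ≈ -1.3
CH₂=CHCH₂–OPO(OH)₂ loses H₂PO₄⁻: pKₐ(H₃PO₄) ≈ 2.1
CH₂=CHCH₂–OBz loses PhCOO⁻: pKₐ(C₆H₅COOH) ≈ 4.2
CH₂=CHCH₂–OPh loses PhO⁻: pKₐ(C₆H₅OH (phenol)) ≈ 10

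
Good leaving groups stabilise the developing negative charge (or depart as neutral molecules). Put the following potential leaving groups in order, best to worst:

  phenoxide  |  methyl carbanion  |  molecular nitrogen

molecular nitrogen > phenoxide > methyl carbanion

A good leaving group is a weak base: the lower the pKₐ of its conjugate acid, the more readily it departs.
molecular nitrogen: no meaningful conjugate acid; N₂ departs as an exceptionally stable neutral molecule
phenoxide: pKₐ(C₆H₅OH (phenol)) ≈ 10 — resonance into the ring helps, but still a poor LG
methyl carbanion: pKₐ(CH₄) ≈ 48 — unstabilised carbanion; the worst conceivable leaving group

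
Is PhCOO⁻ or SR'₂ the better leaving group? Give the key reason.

SR'₂

SR'₂ is the better leaving group.
pKₐ(R'₂SH⁺) ≈ -7 versus pKₐ(C₆H₅COOH) ≈ 4.2: SR'₂ is the much weaker base.
Neutral; leaves from a sulfonium salt (R–SR'₂⁺).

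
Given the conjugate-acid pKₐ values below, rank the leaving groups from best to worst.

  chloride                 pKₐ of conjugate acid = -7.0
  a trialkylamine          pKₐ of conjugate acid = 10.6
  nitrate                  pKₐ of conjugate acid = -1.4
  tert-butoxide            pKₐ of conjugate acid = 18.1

chloride > nitrate > a trialkylamine > tert-butoxide

Lower conjugate-acid pKₐ ⇒ weaker base ⇒ better leaving group.
Sorting by the given values: chloride (-7.0), nitrate (-1.4), a trialkylamine (10.6), tert-butoxide (18.1).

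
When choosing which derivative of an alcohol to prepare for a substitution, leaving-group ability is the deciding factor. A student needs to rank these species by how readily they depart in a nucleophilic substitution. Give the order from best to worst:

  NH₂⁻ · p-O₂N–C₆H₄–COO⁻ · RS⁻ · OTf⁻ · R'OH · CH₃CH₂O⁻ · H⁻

The more stable X⁻ (or X) is on its own — i.e. the weaker a base it is — the better a leaving group it makes.
OTf⁻: pKₐ(CF₃SO₃H (triflic acid)) ≈ -14
R'OH: pKₐ(R'OH₂⁺) ≈ -2.4
p-O₂N–C₆H₄–COO⁻: pKₐ(p-nitrobenzoic acid) ≈ 3.4 — electron-withdrawing nitro group stabilises the carboxylate
RS⁻: pKₐ(RSH (a thiol)) ≈ 10.5 — moderately basic; rarely leaves without activation
CH₃CH₂O⁻: pKₐ(CH₃CH₂OH) ≈ 16 — strong base; alkoxides do not leave unassisted
H⁻: pKₐ(H₂) ≈ 36 — extremely strong base; leaves only in special hydride-transfer contexts
NH₂⁻: pKₐ(NH₃) ≈ 38

OTf⁻ > R'OH > p-O₂N–C₆H₄–COO⁻ > RS⁻ > CH₃CH₂O⁻ > H⁻ > NH₂⁻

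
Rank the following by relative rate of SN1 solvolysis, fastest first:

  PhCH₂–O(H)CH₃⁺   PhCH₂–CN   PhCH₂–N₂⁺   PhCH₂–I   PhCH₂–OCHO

PhCH₂–N₂⁺ > PhCH₂–I > PhCH₂–O(H)CH₃⁺ > PhCH₂–OCHO > PhCH₂–CN

Same R in every case — rank the leaving groups.
Rank by basicity of the departing species: weakest base leaves most easily.
PhCH₂–N₂⁺ loses N₂: no meaningful conjugate acid; N₂ departs as an exceptionally stable neutral molecule
PhCH₂–I loses I⁻: pKₐ(HI) ≈ -10
PhCH₂–O(H)CH₃⁺ loses R'OH: pKₐ(R'OH₂⁺) ≈ -2.4
PhCH₂–OCHO loses HCOO⁻: pKₐ(HCOOH) ≈ 3.8
PhCH₂–CN loses CN⁻: pKₐ(HCN) ≈ 9.2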